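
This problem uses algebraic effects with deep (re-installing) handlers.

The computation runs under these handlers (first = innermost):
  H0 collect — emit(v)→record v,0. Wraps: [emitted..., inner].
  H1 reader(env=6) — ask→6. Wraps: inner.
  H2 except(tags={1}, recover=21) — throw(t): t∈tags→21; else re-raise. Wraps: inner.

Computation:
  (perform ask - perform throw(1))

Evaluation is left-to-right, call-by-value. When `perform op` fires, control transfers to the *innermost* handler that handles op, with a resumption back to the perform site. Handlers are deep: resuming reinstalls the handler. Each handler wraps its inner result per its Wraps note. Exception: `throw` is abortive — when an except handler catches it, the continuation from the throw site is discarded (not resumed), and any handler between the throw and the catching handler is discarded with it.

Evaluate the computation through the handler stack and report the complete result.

Answer: 21

Step-by-step:
ask @ H1 ⇒ 6
throw(1) @ H2 caught ⇒ 21
= 21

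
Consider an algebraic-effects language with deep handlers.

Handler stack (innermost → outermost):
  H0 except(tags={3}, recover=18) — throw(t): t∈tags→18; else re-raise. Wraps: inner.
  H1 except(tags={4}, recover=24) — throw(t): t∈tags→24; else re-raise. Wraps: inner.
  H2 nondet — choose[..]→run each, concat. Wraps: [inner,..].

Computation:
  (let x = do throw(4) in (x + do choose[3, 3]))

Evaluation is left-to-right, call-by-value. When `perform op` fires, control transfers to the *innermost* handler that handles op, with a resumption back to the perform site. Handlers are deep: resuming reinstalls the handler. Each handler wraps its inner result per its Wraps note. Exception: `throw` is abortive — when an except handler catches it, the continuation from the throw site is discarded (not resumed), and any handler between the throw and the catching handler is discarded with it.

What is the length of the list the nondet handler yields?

Evaluation trace:
throw(4) @ H0 re-raised
throw(4) @ H1 caught ⇒ 24
H2 returns [24]
= [24]

Answer: 1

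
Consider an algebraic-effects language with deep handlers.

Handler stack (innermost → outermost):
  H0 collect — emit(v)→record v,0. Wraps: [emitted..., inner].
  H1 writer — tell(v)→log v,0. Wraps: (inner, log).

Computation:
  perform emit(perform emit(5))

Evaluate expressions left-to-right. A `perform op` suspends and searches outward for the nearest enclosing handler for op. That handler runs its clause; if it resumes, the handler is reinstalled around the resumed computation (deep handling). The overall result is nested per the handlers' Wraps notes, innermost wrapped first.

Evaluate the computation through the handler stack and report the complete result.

Step-by-step:
emit(5) @ H0 ⇒ out+=5
emit(0) @ H0 ⇒ out+=0
H0 returns [5, 0, 0]
H1 returns ([5, 0, 0], ())
= ([5, 0, 0], ())

Answer: ([5, 0, 0], ())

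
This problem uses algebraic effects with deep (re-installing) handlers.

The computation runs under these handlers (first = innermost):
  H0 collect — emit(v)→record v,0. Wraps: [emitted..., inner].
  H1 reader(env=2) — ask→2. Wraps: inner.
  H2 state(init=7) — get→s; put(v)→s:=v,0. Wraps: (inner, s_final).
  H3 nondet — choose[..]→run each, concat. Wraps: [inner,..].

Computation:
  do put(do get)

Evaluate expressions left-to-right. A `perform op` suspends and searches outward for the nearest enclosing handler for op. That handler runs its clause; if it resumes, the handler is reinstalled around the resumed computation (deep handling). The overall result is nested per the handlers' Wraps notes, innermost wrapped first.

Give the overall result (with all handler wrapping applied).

Evaluation trace:
get @ H2 ⇒ 7
put(7) @ H2 ⇒ s:=7
H0 returns [0]
H1 returns [0]
H2 returns ([0], 7)
H3 returns [([0], 7)]
= [([0], 7)]

Answer: [([0], 7)]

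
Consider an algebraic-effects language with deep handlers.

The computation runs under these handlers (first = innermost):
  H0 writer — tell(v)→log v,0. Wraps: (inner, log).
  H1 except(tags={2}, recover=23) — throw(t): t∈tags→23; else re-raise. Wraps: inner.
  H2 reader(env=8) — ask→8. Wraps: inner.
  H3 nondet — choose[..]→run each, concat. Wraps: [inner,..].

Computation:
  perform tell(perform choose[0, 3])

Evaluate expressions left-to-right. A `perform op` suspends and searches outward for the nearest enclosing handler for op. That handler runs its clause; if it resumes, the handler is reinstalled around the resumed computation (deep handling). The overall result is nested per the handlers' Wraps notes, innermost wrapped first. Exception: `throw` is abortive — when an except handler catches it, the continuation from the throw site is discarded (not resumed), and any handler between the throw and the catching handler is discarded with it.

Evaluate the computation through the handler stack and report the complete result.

Step-by-step:
choose[0, 3] @ H3
  branch[0] choose=0:
    tell(0) @ H0 ⇒ log+=0
    H0 returns (0, (0))
    H1 returns (0, (0))
    H2 returns (0, (0))
    H3 returns [(0, (0))]
  branch[1] choose=3:
    tell(3) @ H0 ⇒ log+=3
    H0 returns (0, (3))
    H1 returns (0, (3))
    H2 returns (0, (3))
    H3 returns [(0, (3))]
= [(0, (0)), (0, (3))]

Answer: [(0, (0)), (0, (3))]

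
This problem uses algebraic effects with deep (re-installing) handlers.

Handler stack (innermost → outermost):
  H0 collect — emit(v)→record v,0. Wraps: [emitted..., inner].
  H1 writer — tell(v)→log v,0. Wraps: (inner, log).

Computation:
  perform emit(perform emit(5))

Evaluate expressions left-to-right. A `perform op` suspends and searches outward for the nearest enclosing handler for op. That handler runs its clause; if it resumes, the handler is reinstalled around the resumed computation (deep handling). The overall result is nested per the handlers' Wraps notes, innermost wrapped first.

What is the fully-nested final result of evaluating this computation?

Step-by-step:
emit(5) @ H0 ⇒ out+=5
emit(0) @ H0 ⇒ out+=0
H0 returns [5, 0, 0]
H1 returns ([5, 0, 0], ())
= ([5, 0, 0], ())

Answer: ([5, 0, 0], ())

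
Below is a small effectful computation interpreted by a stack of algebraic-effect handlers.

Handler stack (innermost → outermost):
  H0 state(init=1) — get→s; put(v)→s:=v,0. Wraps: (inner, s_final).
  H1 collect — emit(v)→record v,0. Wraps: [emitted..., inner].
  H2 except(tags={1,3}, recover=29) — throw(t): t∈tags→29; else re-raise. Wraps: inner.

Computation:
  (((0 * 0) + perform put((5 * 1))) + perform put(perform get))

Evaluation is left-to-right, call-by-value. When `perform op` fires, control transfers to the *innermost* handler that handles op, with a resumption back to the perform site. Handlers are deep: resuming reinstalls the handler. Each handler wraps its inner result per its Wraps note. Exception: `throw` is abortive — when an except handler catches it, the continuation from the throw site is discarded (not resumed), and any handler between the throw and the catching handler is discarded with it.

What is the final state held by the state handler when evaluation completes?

Answer: 5

Evaluation trace:
put(5) @ H0 ⇒ s:=5
get @ H0 ⇒ 5
put(5) @ H0 ⇒ s:=5
H0 returns (0, 5)
H1 returns [(0, 5)]
H2 returns [(0, 5)]
= [(0, 5)]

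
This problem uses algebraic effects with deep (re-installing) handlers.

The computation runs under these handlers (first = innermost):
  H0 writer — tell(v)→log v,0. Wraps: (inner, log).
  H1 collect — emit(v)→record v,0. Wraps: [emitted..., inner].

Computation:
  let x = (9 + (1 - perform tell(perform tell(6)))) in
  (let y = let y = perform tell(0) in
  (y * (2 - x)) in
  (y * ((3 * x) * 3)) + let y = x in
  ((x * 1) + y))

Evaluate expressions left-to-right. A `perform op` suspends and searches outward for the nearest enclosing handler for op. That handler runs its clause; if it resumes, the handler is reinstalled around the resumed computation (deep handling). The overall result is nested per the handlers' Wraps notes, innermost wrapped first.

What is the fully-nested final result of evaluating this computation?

Evaluation trace:
tell(6) @ H0 ⇒ log+=6
tell(0) @ H0 ⇒ log+=0
tell(0) @ H0 ⇒ log+=0
H0 returns (20, (6, 0, 0))
H1 returns [(20, (6, 0, 0))]
= [(20, (6, 0, 0))]

Answer: [(20, (6, 0, 0))]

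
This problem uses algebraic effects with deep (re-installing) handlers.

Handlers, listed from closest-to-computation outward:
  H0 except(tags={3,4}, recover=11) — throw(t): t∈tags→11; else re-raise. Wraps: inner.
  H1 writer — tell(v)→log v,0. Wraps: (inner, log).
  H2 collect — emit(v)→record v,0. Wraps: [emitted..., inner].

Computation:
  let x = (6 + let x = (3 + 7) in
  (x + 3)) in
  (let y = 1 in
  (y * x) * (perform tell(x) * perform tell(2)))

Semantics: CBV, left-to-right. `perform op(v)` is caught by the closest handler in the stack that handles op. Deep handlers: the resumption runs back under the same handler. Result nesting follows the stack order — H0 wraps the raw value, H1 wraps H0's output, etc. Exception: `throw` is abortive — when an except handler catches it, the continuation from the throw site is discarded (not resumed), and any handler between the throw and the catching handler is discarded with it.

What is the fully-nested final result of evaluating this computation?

Answer: [(0, (19, 2))]

Evaluation trace:
tell(19) @ H1 ⇒ log+=19
tell(2) @ H1 ⇒ log+=2
H0 returns 0
H1 returns (0, (19, 2))
H2 returns [(0, (19, 2))]
= [(0, (19, 2))]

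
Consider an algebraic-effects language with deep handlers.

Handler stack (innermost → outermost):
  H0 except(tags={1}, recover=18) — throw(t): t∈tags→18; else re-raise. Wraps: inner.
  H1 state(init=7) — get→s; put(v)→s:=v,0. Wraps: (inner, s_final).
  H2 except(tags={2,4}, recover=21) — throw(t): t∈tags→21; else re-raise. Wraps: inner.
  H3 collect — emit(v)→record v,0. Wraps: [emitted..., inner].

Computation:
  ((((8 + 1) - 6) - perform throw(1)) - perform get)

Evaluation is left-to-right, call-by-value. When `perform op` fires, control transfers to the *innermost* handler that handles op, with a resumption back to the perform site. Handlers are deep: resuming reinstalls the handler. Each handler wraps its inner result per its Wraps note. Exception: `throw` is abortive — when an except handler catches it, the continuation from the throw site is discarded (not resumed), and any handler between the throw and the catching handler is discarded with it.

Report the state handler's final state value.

Working:
throw(1) @ H0 caught ⇒ 18
H1 returns (18, 7)
H2 returns (18, 7)
H3 returns [(18, 7)]
= [(18, 7)]

Answer: 7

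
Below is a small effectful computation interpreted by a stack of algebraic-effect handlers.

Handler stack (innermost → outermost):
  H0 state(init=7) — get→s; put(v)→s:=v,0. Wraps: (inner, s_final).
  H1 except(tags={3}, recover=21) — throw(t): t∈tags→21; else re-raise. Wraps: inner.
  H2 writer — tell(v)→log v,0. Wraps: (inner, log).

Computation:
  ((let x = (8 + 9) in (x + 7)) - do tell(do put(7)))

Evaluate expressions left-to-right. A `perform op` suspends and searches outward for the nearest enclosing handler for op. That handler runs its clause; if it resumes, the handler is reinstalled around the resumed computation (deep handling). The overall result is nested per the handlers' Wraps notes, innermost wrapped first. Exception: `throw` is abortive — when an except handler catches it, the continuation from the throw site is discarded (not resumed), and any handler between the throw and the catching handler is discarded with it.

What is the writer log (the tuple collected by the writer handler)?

Working:
put(7) @ H0 ⇒ s:=7
tell(0) @ H2 ⇒ log+=0
H0 returns (24, 7)
H1 returns (24, 7)
H2 returns ((24, 7), (0))
= ((24, 7), (0))

Answer: (0)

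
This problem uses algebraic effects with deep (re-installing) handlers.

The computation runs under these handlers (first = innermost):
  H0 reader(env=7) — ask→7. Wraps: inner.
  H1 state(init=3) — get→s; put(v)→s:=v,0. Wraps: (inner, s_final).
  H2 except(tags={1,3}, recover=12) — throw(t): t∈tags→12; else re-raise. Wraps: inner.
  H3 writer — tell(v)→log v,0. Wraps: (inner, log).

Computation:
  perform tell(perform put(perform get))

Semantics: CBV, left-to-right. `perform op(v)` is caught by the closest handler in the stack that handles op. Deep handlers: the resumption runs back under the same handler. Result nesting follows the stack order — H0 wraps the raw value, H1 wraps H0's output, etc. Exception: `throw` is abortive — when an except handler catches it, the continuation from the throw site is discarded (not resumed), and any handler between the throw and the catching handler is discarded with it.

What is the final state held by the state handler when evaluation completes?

Answer: 3

Evaluation trace:
get @ H1 ⇒ 3
put(3) @ H1 ⇒ s:=3
tell(0) @ H3 ⇒ log+=0
H0 returns 0
H1 returns (0, 3)
H2 returns (0, 3)
H3 returns ((0, 3), (0))
= ((0, 3), (0))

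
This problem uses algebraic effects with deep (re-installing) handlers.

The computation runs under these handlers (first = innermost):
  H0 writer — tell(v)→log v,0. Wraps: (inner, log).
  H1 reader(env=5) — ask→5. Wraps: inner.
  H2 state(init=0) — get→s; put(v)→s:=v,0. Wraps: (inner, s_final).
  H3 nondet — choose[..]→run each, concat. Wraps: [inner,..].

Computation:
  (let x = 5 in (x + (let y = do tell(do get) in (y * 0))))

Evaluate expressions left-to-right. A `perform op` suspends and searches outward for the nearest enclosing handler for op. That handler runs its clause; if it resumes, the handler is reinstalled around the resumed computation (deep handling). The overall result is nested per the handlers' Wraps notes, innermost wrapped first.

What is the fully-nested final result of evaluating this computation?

Answer: [((5, (0)), 0)]

Step-by-step:
get @ H2 ⇒ 0
tell(0) @ H0 ⇒ log+=0
H0 returns (5, (0))
H1 returns (5, (0))
H2 returns ((5, (0)), 0)
H3 returns [((5, (0)), 0)]
= [((5, (0)), 0)]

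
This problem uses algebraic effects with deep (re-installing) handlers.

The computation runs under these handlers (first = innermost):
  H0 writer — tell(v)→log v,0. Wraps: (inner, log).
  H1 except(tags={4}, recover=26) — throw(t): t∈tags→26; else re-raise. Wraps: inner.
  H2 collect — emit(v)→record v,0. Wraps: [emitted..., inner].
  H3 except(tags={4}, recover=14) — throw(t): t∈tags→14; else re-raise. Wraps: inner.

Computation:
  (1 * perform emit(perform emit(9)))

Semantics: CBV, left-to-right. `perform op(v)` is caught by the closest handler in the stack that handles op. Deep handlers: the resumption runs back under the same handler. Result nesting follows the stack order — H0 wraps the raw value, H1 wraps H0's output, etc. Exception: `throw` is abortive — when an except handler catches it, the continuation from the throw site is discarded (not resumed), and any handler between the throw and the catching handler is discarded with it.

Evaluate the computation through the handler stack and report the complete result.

Working:
emit(9) @ H2 ⇒ out+=9
emit(0) @ H2 ⇒ out+=0
H0 returns (0, ())
H1 returns (0, ())
H2 returns [9, 0, (0, ())]
H3 returns [9, 0, (0, ())]
= [9, 0, (0, ())]

Answer: [9, 0, (0, ())]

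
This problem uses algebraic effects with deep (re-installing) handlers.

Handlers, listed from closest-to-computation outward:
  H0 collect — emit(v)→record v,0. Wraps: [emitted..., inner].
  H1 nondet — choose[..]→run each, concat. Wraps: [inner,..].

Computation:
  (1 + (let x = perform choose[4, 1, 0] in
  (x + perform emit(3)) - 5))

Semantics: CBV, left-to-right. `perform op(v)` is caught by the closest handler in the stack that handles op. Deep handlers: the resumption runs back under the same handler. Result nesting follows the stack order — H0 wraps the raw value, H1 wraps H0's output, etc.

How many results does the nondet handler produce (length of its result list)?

Working:
choose[4, 1, 0] @ H1
  branch[0] choose=4:
    emit(3) @ H0 ⇒ out+=3
    H0 returns [3, 0]
    H1 returns [[3, 0]]
  branch[1] choose=1:
    emit(3) @ H0 ⇒ out+=3
    H0 returns [3, -3]
    H1 returns [[3, -3]]
  branch[2] choose=0:
    emit(3) @ H0 ⇒ out+=3
    H0 returns [3, -4]
    H1 returns [[3, -4]]
= [[3, 0], [3, -3], [3, -4]]

Answer: 3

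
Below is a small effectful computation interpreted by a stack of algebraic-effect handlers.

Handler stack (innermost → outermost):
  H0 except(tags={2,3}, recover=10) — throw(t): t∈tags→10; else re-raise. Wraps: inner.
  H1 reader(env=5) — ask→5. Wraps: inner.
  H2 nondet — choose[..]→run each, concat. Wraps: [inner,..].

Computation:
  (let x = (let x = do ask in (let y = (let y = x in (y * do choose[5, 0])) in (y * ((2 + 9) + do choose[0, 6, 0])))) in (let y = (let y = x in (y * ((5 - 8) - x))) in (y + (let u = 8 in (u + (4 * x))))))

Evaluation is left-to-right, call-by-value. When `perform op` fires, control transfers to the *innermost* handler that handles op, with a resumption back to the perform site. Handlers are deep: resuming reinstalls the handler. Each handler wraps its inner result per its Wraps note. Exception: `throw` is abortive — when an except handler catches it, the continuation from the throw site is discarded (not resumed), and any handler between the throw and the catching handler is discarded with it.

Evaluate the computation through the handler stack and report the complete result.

Answer: [-75342, -180192, -75342, 8, 8, 8]

Step-by-step:
ask @ H1 ⇒ 5
choose[5, 0] @ H2
  branch[0] choose=5:
    choose[0, 6, 0] @ H2
      branch[0] choose=0:
        H0 returns -75342
        H1 returns -75342
        H2 returns [-75342]
      branch[1] choose=6:
        H0 returns -180192
        H1 returns -180192
        H2 returns [-180192]
      branch[2] choose=0:
        H0 returns -75342
        H1 returns -75342
        H2 returns [-75342]
  branch[1] choose=0:
    choose[0, 6, 0] @ H2
      branch[0] choose=0:
        H0 returns 8
        H1 returns 8
        H2 returns [8]
      branch[1] choose=6:
        H0 returns 8
        H1 returns 8
        H2 returns [8]
      branch[2] choose=0:
        H0 returns 8
        H1 returns 8
        H2 returns [8]
= [-75342, -180192, -75342, 8, 8, 8]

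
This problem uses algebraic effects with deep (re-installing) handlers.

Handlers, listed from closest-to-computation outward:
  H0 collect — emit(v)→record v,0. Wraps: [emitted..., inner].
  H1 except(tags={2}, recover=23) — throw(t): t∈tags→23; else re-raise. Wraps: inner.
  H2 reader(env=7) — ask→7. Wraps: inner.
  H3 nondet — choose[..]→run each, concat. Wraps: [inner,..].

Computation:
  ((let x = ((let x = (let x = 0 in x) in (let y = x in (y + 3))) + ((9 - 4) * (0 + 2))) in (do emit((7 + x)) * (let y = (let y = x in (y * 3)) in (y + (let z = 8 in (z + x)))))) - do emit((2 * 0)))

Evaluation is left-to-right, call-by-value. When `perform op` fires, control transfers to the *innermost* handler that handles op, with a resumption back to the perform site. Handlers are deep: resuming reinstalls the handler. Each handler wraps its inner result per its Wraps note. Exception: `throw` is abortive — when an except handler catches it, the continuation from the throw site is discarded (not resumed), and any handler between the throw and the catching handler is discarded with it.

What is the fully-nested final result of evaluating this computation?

Evaluation trace:
emit(20) @ H0 ⇒ out+=20
emit(0) @ H0 ⇒ out+=0
H0 returns [20, 0, 0]
H1 returns [20, 0, 0]
H2 returns [20, 0, 0]
H3 returns [[20, 0, 0]]
= [[20, 0, 0]]

Answer: [[20, 0, 0]]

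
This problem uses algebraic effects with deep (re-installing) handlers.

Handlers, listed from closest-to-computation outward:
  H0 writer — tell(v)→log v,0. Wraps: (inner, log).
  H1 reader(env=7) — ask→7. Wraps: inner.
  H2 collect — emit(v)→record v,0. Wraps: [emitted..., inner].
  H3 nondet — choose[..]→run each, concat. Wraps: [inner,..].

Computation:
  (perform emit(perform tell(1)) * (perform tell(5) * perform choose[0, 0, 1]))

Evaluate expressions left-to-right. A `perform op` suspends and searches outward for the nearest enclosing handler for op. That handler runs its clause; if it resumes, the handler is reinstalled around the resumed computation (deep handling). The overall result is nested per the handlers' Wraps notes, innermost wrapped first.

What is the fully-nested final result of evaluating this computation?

Answer: [[0, (0, (1, 5))], [0, (0, (1, 5))], [0, (0, (1, 5))]]

Evaluation trace:
tell(1) @ H0 ⇒ log+=1
emit(0) @ H2 ⇒ out+=0
tell(5) @ H0 ⇒ log+=5
choose[0, 0, 1] @ H3
  branch[0] choose=0:
    H0 returns (0, (1, 5))
    H1 returns (0, (1, 5))
    H2 returns [0, (0, (1, 5))]
    H3 returns [[0, (0, (1, 5))]]
  branch[1] choose=0:
    H0 returns (0, (1, 5))
    H1 returns (0, (1, 5))
    H2 returns [0, (0, (1, 5))]
    H3 returns [[0, (0, (1, 5))]]
  branch[2] choose=1:
    H0 returns (0, (1, 5))
    H1 returns (0, (1, 5))
    H2 returns [0, (0, (1, 5))]
    H3 returns [[0, (0, (1, 5))]]
= [[0, (0, (1, 5))], [0, (0, (1, 5))], [0, (0, (1, 5))]]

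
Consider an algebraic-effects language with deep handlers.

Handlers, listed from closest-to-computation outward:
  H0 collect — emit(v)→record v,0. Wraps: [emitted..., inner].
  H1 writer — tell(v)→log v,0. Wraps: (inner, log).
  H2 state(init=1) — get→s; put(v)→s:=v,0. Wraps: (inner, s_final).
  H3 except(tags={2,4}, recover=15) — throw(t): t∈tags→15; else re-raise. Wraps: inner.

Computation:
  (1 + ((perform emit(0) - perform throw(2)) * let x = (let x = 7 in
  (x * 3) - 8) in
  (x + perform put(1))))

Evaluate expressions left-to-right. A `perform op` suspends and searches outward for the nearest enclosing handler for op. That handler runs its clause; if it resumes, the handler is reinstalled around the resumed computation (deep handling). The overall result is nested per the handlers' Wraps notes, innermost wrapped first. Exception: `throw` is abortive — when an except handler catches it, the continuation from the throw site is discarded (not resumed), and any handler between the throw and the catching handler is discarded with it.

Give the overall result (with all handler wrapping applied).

Step-by-step:
emit(0) @ H0 ⇒ out+=0
throw(2) @ H3 caught ⇒ 15
= 15

Answer: 15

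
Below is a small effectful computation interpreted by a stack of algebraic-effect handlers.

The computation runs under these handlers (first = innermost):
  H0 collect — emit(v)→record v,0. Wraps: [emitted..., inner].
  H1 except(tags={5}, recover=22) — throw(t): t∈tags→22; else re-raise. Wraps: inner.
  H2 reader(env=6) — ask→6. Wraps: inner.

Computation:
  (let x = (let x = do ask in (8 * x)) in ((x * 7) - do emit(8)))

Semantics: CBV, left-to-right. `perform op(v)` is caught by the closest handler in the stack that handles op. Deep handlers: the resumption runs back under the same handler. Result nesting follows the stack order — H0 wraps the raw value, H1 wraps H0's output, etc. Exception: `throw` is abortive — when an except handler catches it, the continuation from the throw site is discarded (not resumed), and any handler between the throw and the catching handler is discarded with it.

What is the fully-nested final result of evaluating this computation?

Evaluation trace:
ask @ H2 ⇒ 6
emit(8) @ H0 ⇒ out+=8
H0 returns [8, 336]
H1 returns [8, 336]
H2 returns [8, 336]
= [8, 336]

Answer: [8, 336]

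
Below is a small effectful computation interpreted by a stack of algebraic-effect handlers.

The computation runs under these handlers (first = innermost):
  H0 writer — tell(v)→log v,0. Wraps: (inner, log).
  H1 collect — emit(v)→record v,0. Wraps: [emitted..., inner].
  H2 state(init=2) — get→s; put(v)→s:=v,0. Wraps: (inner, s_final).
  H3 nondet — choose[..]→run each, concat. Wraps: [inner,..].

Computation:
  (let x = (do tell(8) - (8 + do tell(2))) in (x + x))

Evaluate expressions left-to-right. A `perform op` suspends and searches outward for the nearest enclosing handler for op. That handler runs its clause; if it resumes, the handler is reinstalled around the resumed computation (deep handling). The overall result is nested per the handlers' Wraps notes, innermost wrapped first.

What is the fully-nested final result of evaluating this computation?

Working:
tell(8) @ H0 ⇒ log+=8
tell(2) @ H0 ⇒ log+=2
H0 returns (-16, (8, 2))
H1 returns [(-16, (8, 2))]
H2 returns ([(-16, (8, 2))], 2)
H3 returns [([(-16, (8, 2))], 2)]
= [([(-16, (8, 2))], 2)]

Answer: [([(-16, (8, 2))], 2)]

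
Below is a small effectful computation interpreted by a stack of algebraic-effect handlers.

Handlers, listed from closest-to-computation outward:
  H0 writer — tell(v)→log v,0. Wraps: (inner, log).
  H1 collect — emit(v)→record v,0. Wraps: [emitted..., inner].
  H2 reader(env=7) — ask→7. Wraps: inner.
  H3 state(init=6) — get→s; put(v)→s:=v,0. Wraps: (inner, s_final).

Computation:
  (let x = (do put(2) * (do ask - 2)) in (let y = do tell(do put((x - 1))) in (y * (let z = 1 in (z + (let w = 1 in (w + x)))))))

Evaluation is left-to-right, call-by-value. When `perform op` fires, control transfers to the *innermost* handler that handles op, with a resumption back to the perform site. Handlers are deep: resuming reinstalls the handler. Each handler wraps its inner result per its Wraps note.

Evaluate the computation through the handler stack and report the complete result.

Answer: ([(0, (0))], -1)

Evaluation trace:
put(2) @ H3 ⇒ s:=2
ask @ H2 ⇒ 7
put(-1) @ H3 ⇒ s:=-1
tell(0) @ H0 ⇒ log+=0
H0 returns (0, (0))
H1 returns [(0, (0))]
H2 returns [(0, (0))]
H3 returns ([(0, (0))], -1)
= ([(0, (0))], -1)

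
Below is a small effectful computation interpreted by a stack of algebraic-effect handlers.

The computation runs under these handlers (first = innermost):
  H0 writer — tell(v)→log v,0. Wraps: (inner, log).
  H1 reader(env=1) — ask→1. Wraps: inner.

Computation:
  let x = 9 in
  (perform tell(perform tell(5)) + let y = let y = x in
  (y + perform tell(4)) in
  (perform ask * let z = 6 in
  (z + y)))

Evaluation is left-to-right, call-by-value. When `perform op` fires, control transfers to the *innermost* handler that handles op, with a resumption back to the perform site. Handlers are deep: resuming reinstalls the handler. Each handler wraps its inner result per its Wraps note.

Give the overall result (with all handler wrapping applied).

Evaluation trace:
tell(5) @ H0 ⇒ log+=5
tell(0) @ H0 ⇒ log+=0
tell(4) @ H0 ⇒ log+=4
ask @ H1 ⇒ 1
H0 returns (15, (5, 0, 4))
H1 returns (15, (5, 0, 4))
= (15, (5, 0, 4))

Answer: (15, (5, 0, 4))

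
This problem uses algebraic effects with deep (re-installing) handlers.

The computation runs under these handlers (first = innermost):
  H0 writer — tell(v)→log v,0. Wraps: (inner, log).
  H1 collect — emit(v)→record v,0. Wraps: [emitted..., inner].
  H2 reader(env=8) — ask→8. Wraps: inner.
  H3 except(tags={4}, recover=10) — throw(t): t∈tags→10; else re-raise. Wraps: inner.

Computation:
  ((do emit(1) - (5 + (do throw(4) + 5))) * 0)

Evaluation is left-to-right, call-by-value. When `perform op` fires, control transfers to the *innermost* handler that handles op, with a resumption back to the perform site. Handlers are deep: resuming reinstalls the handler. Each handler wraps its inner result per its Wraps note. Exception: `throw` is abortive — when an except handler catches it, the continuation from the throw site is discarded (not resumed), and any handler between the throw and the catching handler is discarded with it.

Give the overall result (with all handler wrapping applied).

Step-by-step:
emit(1) @ H1 ⇒ out+=1
throw(4) @ H3 caught ⇒ 10
= 10

Answer: 10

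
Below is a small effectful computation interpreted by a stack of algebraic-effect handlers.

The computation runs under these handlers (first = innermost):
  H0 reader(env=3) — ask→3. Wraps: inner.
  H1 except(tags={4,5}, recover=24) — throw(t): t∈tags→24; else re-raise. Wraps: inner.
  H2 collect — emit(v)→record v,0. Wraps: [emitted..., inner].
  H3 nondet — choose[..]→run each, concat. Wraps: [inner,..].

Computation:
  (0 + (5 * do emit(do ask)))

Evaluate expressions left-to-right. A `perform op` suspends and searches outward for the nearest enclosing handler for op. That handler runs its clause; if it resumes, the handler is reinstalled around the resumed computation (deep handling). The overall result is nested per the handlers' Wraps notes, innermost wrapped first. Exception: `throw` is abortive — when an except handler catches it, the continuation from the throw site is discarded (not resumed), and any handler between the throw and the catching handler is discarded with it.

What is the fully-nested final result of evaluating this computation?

Evaluation trace:
ask @ H0 ⇒ 3
emit(3) @ H2 ⇒ out+=3
H0 returns 0
H1 returns 0
H2 returns [3, 0]
H3 returns [[3, 0]]
= [[3, 0]]

Answer: [[3, 0]]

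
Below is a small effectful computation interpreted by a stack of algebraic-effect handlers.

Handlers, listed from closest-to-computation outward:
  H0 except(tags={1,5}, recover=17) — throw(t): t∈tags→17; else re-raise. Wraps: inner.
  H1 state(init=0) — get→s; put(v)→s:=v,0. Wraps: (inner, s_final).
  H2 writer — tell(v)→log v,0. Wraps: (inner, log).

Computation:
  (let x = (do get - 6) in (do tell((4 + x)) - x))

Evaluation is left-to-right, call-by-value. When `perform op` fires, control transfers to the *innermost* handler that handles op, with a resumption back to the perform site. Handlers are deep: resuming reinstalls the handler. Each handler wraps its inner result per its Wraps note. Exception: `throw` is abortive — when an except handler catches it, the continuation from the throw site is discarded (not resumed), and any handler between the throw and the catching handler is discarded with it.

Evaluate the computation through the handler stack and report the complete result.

Answer: ((6, 0), (-2))

Working:
get @ H1 ⇒ 0
tell(-2) @ H2 ⇒ log+=-2
H0 returns 6
H1 returns (6, 0)
H2 returns ((6, 0), (-2))
= ((6, 0), (-2))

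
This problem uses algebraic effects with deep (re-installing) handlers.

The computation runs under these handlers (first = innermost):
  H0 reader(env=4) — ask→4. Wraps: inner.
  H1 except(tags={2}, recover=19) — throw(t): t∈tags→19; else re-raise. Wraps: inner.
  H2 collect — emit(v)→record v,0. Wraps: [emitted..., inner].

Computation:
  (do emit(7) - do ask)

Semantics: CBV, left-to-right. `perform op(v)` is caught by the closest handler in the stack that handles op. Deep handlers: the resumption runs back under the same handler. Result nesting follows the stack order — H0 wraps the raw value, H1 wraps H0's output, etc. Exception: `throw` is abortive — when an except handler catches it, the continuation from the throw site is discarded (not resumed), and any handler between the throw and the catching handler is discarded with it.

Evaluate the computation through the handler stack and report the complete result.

Answer: [7, -4]

Evaluation trace:
emit(7) @ H2 ⇒ out+=7
ask @ H0 ⇒ 4
H0 returns -4
H1 returns -4
H2 returns [7, -4]
= [7, -4]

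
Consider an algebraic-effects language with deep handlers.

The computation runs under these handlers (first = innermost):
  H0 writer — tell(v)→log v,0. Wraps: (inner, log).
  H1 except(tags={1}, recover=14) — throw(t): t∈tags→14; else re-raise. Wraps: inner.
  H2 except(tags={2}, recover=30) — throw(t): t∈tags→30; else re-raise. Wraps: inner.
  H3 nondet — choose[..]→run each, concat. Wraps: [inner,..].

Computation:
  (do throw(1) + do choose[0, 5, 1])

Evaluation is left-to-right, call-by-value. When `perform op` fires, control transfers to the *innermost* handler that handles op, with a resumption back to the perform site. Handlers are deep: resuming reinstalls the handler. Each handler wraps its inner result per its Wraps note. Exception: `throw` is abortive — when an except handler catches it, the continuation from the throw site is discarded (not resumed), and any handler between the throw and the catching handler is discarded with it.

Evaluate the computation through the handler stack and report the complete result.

Step-by-step:
throw(1) @ H1 caught ⇒ 14
H2 returns 14
H3 returns [14]
= [14]

Answer: [14]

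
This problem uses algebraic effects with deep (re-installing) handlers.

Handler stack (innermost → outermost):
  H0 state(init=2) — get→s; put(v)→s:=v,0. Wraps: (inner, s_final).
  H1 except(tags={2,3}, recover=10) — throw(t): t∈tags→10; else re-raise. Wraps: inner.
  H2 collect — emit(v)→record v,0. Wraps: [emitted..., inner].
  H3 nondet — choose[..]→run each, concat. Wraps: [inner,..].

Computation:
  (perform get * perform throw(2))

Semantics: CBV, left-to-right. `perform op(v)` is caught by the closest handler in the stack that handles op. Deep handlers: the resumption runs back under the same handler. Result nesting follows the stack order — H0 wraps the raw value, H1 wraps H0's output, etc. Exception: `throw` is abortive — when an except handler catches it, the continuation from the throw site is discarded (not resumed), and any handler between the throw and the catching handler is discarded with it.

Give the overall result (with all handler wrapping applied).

Answer: [[10]]

Step-by-step:
get @ H0 ⇒ 2
throw(2) @ H1 caught ⇒ 10
H2 returns [10]
H3 returns [[10]]
= [[10]]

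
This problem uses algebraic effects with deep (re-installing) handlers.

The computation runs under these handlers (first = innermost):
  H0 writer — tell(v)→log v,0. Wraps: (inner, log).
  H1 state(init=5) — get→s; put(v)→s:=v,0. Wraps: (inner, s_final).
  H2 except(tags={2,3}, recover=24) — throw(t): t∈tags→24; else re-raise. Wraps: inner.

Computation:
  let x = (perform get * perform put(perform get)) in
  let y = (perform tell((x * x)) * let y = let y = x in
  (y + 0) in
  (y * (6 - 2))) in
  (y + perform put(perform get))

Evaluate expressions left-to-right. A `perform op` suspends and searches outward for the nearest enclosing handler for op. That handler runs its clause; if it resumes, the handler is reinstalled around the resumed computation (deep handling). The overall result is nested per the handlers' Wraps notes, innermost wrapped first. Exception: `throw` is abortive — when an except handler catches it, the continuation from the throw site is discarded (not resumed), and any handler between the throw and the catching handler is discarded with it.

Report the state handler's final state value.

Step-by-step:
get @ H1 ⇒ 5
get @ H1 ⇒ 5
put(5) @ H1 ⇒ s:=5
tell(0) @ H0 ⇒ log+=0
get @ H1 ⇒ 5
put(5) @ H1 ⇒ s:=5
H0 returns (0, (0))
H1 returns ((0, (0)), 5)
H2 returns ((0, (0)), 5)
= ((0, (0)), 5)

Answer: 5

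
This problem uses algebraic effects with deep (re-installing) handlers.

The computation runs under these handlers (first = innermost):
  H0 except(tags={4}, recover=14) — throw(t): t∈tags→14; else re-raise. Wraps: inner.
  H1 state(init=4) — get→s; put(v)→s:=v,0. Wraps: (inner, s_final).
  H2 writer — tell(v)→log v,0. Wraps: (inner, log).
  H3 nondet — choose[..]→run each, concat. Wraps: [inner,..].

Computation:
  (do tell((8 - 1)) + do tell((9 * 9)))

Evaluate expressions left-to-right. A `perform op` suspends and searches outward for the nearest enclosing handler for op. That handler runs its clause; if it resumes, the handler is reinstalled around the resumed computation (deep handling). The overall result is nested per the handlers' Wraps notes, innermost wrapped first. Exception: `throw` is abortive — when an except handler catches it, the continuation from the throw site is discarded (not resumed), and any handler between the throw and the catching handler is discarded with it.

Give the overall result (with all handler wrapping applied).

Working:
tell(7) @ H2 ⇒ log+=7
tell(81) @ H2 ⇒ log+=81
H0 returns 0
H1 returns (0, 4)
H2 returns ((0, 4), (7, 81))
H3 returns [((0, 4), (7, 81))]
= [((0, 4), (7, 81))]

Answer: [((0, 4), (7, 81))]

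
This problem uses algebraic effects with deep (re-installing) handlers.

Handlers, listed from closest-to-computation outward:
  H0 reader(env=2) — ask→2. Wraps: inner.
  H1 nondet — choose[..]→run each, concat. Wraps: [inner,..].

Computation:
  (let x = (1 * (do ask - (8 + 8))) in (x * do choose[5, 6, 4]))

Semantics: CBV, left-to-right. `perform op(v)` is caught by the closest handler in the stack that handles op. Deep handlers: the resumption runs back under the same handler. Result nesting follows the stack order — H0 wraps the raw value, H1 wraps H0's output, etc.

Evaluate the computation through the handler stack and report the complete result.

Evaluation trace:
ask @ H0 ⇒ 2
choose[5, 6, 4] @ H1
  branch[0] choose=5:
    H0 returns -70
    H1 returns [-70]
  branch[1] choose=6:
    H0 returns -84
    H1 returns [-84]
  branch[2] choose=4:
    H0 returns -56
    H1 returns [-56]
= [-70, -84, -56]

Answer: [-70, -84, -56]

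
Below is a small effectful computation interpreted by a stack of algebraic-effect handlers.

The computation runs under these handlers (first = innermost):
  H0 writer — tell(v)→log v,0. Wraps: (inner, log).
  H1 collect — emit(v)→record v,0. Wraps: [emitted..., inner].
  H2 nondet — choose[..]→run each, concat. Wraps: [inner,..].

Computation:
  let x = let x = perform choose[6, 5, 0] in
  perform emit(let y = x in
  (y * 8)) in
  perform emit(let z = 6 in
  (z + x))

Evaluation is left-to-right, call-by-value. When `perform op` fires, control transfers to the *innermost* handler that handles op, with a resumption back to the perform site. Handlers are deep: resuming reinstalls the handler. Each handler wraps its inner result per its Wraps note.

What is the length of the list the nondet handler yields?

Answer: 3

Evaluation trace:
choose[6, 5, 0] @ H2
  branch[0] choose=6:
    emit(48) @ H1 ⇒ out+=48
    emit(6) @ H1 ⇒ out+=6
    H0 returns (0, ())
    H1 returns [48, 6, (0, ())]
    H2 returns [[48, 6, (0, ())]]
  branch[1] choose=5:
    emit(40) @ H1 ⇒ out+=40
    emit(6) @ H1 ⇒ out+=6
    H0 returns (0, ())
    H1 returns [40, 6, (0, ())]
    H2 returns [[40, 6, (0, ())]]
  branch[2] choose=0:
    emit(0) @ H1 ⇒ out+=0
    emit(6) @ H1 ⇒ out+=6
    H0 returns (0, ())
    H1 returns [0, 6, (0, ())]
    H2 returns [[0, 6, (0, ())]]
= [[48, 6, (0, ())], [40, 6, (0, ())], [0, 6, (0, ())]]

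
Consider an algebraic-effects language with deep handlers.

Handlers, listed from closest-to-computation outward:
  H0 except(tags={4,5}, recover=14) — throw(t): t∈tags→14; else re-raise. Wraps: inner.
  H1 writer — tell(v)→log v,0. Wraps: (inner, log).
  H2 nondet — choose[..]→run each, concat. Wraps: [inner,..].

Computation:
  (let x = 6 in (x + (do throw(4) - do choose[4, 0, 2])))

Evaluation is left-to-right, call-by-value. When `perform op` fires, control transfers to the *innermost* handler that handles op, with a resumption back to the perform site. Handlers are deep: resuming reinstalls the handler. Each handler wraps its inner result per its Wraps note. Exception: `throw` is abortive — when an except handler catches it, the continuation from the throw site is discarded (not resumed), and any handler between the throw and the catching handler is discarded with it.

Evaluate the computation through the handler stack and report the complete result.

Answer: [(14, ())]

Step-by-step:
throw(4) @ H0 caught ⇒ 14
H1 returns (14, ())
H2 returns [(14, ())]
= [(14, ())]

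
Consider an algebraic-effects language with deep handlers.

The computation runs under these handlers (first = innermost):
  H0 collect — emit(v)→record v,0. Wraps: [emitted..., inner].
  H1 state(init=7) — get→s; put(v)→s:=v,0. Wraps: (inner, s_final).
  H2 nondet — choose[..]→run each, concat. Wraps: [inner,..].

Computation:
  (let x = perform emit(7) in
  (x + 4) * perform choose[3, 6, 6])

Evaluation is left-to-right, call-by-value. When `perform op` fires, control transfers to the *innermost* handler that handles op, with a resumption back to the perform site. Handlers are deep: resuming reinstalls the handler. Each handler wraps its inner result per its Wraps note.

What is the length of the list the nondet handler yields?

Answer: 3

Evaluation trace:
emit(7) @ H0 ⇒ out+=7
choose[3, 6, 6] @ H2
  branch[0] choose=3:
    H0 returns [7, 12]
    H1 returns ([7, 12], 7)
    H2 returns [([7, 12], 7)]
  branch[1] choose=6:
    H0 returns [7, 24]
    H1 returns ([7, 24], 7)
    H2 returns [([7, 24], 7)]
  branch[2] choose=6:
    H0 returns [7, 24]
    H1 returns ([7, 24], 7)
    H2 returns [([7, 24], 7)]
= [([7, 12], 7), ([7, 24], 7), ([7, 24], 7)]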